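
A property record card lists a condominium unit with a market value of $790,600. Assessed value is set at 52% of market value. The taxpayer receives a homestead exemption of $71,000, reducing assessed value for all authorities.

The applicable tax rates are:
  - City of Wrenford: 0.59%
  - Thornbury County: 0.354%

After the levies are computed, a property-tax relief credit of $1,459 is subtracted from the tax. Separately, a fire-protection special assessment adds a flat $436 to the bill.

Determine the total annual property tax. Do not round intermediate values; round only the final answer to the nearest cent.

Assessed value = $790,600 × 0.52 = $411,112
Taxable value = $411,112 − $71,000 = $340,112
City of Wrenford: $340,112 × 0.0059 = $2,006.6608
Thornbury County: $340,112 × 0.00354 = $1,203.99648
Levies subtotal = $3,210.65728
After credit = $3,210.65728 − $1,459 = $1,751.65728
Total = $1,751.65728 + $436 = $2,187.65728

$2,187.66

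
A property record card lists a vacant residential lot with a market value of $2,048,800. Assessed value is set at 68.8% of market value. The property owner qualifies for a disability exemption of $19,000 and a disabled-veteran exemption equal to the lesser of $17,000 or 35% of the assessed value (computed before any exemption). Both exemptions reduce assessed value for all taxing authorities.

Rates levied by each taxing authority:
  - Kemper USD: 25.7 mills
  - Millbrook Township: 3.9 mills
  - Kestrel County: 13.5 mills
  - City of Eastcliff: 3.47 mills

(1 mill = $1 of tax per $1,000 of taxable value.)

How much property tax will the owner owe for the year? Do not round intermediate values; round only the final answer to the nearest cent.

Assessed value = $2,048,800 × 0.688 = $1,409,574.4
Disabled-veteran exemption = min($17,000, 35% × $1,409,574.4) = min($17,000, $493,351.04) = $17,000 (dollar cap binds)
Taxable value = $1,409,574.4 − $19,000 − $17,000 = $1,373,574.4
Kemper USD: $1,373,574.4 × 0.0257 = $35,300.86208
Millbrook Township: $1,373,574.4 × 0.0039 = $5,356.94016
Kestrel County: $1,373,574.4 × 0.0135 = $18,543.2544
City of Eastcliff: $1,373,574.4 × 0.00347 = $4,766.303168
Total = $63,967.359808

$63,967.36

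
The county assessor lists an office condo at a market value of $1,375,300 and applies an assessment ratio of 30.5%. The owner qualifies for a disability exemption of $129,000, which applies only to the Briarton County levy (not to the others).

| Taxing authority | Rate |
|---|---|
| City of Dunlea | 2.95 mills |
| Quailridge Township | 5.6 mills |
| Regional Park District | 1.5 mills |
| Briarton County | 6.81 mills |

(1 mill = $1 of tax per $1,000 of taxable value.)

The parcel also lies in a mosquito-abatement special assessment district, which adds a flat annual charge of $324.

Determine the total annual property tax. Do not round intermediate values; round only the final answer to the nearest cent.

$6,517.72

Assessed value = $1,375,300 × 0.305 = $419,466.5
City of Dunlea: $419,466.5 × 0.00295 = $1,237.426175
Quailridge Township: $419,466.5 × 0.0056 = $2,349.0124
Regional Park District: $419,466.5 × 0.0015 = $629.19975
Briarton County: ($419,466.5 − $129,000) × 0.00681 = $290,466.5 × 0.00681 = $1,978.076865
Levies subtotal = $6,193.71519
Total = $6,193.71519 + $324 = $6,517.71519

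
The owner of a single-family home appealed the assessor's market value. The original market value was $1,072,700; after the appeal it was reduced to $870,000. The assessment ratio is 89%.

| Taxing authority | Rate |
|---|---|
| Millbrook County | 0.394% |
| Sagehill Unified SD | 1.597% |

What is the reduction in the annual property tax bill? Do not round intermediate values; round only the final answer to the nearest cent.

Old assessed value = $1,072,700 × 0.89 = $954,703
New assessed value = $870,000 × 0.89 = $774,300
Combined rate = 0.00394 + 0.01597 = 0.01991
Old tax = $954,703 × 0.01991 = $19,008.13673
New tax = $774,300 × 0.01991 = $15,416.313
Reduction = $19,008.13673 − $15,416.313 = $3,591.82373

$3,591.82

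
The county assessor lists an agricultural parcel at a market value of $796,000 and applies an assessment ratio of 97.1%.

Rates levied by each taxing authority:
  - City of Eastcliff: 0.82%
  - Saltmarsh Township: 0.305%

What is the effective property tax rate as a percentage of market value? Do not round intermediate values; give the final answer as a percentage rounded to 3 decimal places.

1.092%

Assessed value = $796,000 × 0.971 = $772,916
City of Eastcliff: $772,916 × 0.0082 = $6,337.9112
Saltmarsh Township: $772,916 × 0.00305 = $2,357.3938
Total tax = $8,695.305
Effective rate = $8,695.305 ÷ $796,000 = 1.092% of market value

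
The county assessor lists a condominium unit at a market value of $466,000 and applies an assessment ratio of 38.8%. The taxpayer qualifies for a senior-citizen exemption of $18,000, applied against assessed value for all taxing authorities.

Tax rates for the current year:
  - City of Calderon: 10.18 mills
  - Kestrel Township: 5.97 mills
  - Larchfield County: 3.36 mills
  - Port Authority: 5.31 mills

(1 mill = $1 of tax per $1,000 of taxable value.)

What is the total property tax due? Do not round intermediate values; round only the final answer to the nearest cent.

$4,040.89

Assessed value = $466,000 × 0.388 = $180,808
Taxable value = $180,808 − $18,000 = $162,808
City of Calderon: $162,808 × 0.01018 = $1,657.38544
Kestrel Township: $162,808 × 0.00597 = $971.96376
Larchfield County: $162,808 × 0.00336 = $547.03488
Port Authority: $162,808 × 0.00531 = $864.51048
Total = $1,657.38544 + $971.96376 + $547.03488 + $864.51048 = $4,040.89456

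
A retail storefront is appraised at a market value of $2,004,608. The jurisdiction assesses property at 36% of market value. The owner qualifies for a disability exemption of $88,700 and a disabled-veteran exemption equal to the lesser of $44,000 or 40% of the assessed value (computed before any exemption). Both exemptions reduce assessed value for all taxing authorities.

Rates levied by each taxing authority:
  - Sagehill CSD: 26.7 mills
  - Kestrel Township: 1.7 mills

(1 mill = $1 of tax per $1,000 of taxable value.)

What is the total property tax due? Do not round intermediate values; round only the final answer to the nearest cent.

$16,726.43

Assessed value = $2,004,608 × 0.36 = $721,658.88
Disabled-veteran exemption = min($44,000, 40% × $721,658.88) = min($44,000, $288,663.552) = $44,000 (dollar cap binds)
Taxable value = $721,658.88 − $88,700 − $44,000 = $588,958.88
Sagehill CSD: $588,958.88 × 0.0267 = $15,725.202096
Kestrel Township: $588,958.88 × 0.0017 = $1,001.230096
Total = $16,726.432192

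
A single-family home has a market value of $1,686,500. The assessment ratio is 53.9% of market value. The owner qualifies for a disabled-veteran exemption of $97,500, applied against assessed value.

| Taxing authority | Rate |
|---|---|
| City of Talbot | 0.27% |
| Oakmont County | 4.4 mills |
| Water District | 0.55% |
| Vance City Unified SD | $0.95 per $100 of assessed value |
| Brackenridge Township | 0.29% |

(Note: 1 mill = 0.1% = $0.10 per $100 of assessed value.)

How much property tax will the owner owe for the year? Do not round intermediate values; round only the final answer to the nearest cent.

Assessed value = $1,686,500 × 0.539 = $909,023.5
Taxable value = $909,023.5 − $97,500 = $811,523.5
City of Talbot: $811,523.5 × 0.0027 = $2,191.11345
Oakmont County: $811,523.5 × 0.0044 = $3,570.7034
Water District: $811,523.5 × 0.0055 = $4,463.37925
Vance City Unified SD: $811,523.5 × 0.0095 = $7,709.47325
Brackenridge Township: $811,523.5 × 0.0029 = $2,353.41815
Total = $20,288.0875

$20,288.09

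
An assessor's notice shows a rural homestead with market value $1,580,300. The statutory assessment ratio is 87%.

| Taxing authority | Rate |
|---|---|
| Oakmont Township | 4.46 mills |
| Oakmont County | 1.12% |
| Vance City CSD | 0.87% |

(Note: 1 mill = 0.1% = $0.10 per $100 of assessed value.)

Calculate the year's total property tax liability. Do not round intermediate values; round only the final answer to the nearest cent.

$33,491.61

Assessed value = $1,580,300 × 0.87 = $1,374,861
Oakmont Township: $1,374,861 × 0.00446 = $6,131.88006
Oakmont County: $1,374,861 × 0.0112 = $15,398.4432
Vance City CSD: $1,374,861 × 0.0087 = $11,961.2907
Total = $33,491.61396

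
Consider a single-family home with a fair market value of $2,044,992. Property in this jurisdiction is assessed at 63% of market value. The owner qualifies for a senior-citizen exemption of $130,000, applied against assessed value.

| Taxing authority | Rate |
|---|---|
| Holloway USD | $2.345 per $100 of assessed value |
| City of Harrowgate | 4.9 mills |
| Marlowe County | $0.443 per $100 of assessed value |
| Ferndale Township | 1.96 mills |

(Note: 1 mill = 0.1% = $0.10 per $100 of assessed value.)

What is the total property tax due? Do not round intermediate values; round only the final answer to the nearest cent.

Assessed value = $2,044,992 × 0.63 = $1,288,344.96
Taxable value = $1,288,344.96 − $130,000 = $1,158,344.96
Holloway USD: $1,158,344.96 × 0.02345 = $27,163.189312
City of Harrowgate: $1,158,344.96 × 0.0049 = $5,675.890304
Marlowe County: $1,158,344.96 × 0.00443 = $5,131.4681728
Ferndale Township: $1,158,344.96 × 0.00196 = $2,270.3561216
Total = $40,240.9039104

$40,240.90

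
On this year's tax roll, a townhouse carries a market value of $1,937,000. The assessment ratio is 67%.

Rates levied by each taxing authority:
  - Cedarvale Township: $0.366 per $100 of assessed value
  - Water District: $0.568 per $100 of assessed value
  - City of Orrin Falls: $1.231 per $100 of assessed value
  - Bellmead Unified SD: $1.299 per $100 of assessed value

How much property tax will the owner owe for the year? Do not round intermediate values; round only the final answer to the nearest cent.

Assessed value = $1,937,000 × 0.67 = $1,297,790
Cedarvale Township: $1,297,790 × 0.00366 = $4,749.9114
Water District: $1,297,790 × 0.00568 = $7,371.4472
City of Orrin Falls: $1,297,790 × 0.01231 = $15,975.7949
Bellmead Unified SD: $1,297,790 × 0.01299 = $16,858.2921
Total = $4,749.9114 + $7,371.4472 + $15,975.7949 + $16,858.2921 = $44,955.4456

$44,955.45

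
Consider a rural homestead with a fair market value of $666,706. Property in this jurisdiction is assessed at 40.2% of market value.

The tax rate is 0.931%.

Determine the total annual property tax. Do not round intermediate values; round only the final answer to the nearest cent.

Assessed value = $666,706 × 0.402 = $268,015.812
Tax = $268,015.812 × 0.00931 = $2,495.22720972

$2,495.23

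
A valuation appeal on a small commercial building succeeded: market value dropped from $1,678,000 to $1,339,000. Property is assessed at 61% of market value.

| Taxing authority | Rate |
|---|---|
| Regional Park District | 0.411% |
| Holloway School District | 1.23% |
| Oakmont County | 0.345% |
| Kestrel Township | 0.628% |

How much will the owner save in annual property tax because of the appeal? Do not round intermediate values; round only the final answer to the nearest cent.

Old assessed value = $1,678,000 × 0.61 = $1,023,580
New assessed value = $1,339,000 × 0.61 = $816,790
Combined rate = 0.00411 + 0.0123 + 0.00345 + 0.00628 = 0.02614
Old tax = $1,023,580 × 0.02614 = $26,756.3812
New tax = $816,790 × 0.02614 = $21,350.8906
Reduction = $26,756.3812 − $21,350.8906 = $5,405.4906

$5,405.49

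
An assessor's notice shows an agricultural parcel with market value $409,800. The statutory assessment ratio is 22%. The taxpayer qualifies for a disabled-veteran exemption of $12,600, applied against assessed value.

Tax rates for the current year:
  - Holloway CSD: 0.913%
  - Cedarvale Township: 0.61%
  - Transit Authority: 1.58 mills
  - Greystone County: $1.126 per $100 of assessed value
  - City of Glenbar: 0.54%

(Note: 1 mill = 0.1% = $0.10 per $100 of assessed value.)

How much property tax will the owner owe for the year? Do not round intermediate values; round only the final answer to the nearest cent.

$2,595.80

Assessed value = $409,800 × 0.22 = $90,156
Taxable value = $90,156 − $12,600 = $77,556
Holloway CSD: $77,556 × 0.00913 = $708.08628
Cedarvale Township: $77,556 × 0.0061 = $473.0916
Transit Authority: $77,556 × 0.00158 = $122.53848
Greystone County: $77,556 × 0.01126 = $873.28056
City of Glenbar: $77,556 × 0.0054 = $418.8024
Total = $2,595.79932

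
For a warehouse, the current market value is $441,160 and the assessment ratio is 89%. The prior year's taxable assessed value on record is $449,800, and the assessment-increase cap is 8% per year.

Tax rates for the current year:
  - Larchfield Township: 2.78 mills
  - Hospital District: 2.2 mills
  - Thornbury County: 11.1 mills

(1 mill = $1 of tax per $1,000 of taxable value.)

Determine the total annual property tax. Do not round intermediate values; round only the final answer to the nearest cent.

Uncapped assessed value = $441,160 × 0.89 = $392,632.4
Cap limit = $449,800 × 1.08 = $485,784
Taxable assessed value = min($392,632.4, $485,784) = $392,632.4 (cap does not bind)
Larchfield Township: $392,632.4 × 0.00278 = $1,091.518072
Hospital District: $392,632.4 × 0.0022 = $863.79128
Thornbury County: $392,632.4 × 0.0111 = $4,358.21964
Total = $6,313.528992

$6,313.53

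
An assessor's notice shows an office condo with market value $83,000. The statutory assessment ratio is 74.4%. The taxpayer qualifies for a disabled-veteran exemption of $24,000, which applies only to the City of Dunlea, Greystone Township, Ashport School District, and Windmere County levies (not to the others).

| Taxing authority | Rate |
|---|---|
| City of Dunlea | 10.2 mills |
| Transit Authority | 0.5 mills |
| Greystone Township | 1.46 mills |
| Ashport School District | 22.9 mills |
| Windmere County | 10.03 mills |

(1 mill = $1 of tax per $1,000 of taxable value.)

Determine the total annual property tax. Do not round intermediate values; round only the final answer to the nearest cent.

$1,714.24

Assessed value = $83,000 × 0.744 = $61,752
City of Dunlea: ($61,752 − $24,000) × 0.0102 = $37,752 × 0.0102 = $385.0704
Transit Authority: $61,752 × 0.0005 = $30.876
Greystone Township: ($61,752 − $24,000) × 0.00146 = $37,752 × 0.00146 = $55.11792
Ashport School District: ($61,752 − $24,000) × 0.0229 = $37,752 × 0.0229 = $864.5208
Windmere County: ($61,752 − $24,000) × 0.01003 = $37,752 × 0.01003 = $378.65256
Total = $1,714.23768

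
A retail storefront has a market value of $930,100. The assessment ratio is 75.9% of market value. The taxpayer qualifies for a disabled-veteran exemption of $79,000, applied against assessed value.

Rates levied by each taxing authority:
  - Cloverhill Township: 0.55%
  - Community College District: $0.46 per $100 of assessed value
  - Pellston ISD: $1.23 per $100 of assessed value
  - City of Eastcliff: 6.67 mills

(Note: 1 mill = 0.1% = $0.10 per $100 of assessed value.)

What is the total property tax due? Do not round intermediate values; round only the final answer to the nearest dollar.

$18,225

Assessed value = $930,100 × 0.759 = $705,945.9
Taxable value = $705,945.9 − $79,000 = $626,945.9
Cloverhill Township: $626,945.9 × 0.0055 = $3,448.20245
Community College District: $626,945.9 × 0.0046 = $2,883.95114
Pellston ISD: $626,945.9 × 0.0123 = $7,711.43457
City of Eastcliff: $626,945.9 × 0.00667 = $4,181.729153
Total = $18,225.317313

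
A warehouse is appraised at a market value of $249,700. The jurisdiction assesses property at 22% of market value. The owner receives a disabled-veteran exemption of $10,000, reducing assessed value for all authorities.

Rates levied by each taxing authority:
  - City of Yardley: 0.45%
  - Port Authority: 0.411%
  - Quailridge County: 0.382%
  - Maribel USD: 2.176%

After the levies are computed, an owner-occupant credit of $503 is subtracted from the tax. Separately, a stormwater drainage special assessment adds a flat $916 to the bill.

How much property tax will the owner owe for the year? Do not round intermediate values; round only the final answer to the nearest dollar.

$1,949

Assessed value = $249,700 × 0.22 = $54,934
Taxable value = $54,934 − $10,000 = $44,934
City of Yardley: $44,934 × 0.0045 = $202.203
Port Authority: $44,934 × 0.00411 = $184.67874
Quailridge County: $44,934 × 0.00382 = $171.64788
Maribel USD: $44,934 × 0.02176 = $977.76384
Levies subtotal = $1,536.29346
After credit = $1,536.29346 − $503 = $1,033.29346
Total = $1,033.29346 + $916 = $1,949.29346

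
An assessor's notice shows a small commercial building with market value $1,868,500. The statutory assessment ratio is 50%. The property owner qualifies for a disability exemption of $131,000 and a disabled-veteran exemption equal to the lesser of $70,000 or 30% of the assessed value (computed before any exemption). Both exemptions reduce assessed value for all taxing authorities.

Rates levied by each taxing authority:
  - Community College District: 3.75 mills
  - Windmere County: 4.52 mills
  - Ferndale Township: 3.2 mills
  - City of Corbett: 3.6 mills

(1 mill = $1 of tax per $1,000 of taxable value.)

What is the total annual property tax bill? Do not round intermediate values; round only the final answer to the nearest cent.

Assessed value = $1,868,500 × 0.5 = $934,250
Disabled-veteran exemption = min($70,000, 30% × $934,250) = min($70,000, $280,275) = $70,000 (dollar cap binds)
Taxable value = $934,250 − $131,000 − $70,000 = $733,250
Community College District: $733,250 × 0.00375 = $2,749.6875
Windmere County: $733,250 × 0.00452 = $3,314.29
Ferndale Township: $733,250 × 0.0032 = $2,346.4
City of Corbett: $733,250 × 0.0036 = $2,639.7
Total = $11,050.0775

$11,050.08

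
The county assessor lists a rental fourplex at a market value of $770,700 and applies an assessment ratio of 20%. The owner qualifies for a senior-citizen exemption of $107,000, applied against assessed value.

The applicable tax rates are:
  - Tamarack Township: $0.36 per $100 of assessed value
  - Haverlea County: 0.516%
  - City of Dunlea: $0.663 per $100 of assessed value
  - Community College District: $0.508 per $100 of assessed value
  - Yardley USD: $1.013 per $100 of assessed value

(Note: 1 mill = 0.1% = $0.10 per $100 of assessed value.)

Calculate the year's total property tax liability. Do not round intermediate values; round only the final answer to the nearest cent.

$1,442.48

Assessed value = $770,700 × 0.2 = $154,140
Taxable value = $154,140 − $107,000 = $47,140
Tamarack Township: $47,140 × 0.0036 = $169.704
Haverlea County: $47,140 × 0.00516 = $243.2424
City of Dunlea: $47,140 × 0.00663 = $312.5382
Community College District: $47,140 × 0.00508 = $239.4712
Yardley USD: $47,140 × 0.01013 = $477.5282
Total = $1,442.484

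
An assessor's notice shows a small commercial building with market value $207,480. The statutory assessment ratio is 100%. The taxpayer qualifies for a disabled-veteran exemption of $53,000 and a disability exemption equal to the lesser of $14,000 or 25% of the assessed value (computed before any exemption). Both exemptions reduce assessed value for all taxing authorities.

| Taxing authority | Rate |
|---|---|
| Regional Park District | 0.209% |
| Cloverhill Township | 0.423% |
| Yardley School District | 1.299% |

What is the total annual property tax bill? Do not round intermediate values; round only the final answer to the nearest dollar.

$2,713

Assessed value = $207,480 × 1 = $207,480
Disability exemption = min($14,000, 25% × $207,480) = min($14,000, $51,870) = $14,000 (dollar cap binds)
Taxable value = $207,480 − $53,000 − $14,000 = $140,480
Regional Park District: $140,480 × 0.00209 = $293.6032
Cloverhill Township: $140,480 × 0.00423 = $594.2304
Yardley School District: $140,480 × 0.01299 = $1,824.8352
Total = $2,712.6688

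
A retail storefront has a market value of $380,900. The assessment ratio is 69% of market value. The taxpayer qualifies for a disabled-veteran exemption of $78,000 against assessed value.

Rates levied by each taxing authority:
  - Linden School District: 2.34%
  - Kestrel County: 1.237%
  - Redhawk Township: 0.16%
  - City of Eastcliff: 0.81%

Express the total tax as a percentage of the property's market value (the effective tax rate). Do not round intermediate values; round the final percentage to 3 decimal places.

Assessed value = $380,900 × 0.69 = $262,821
Taxable value = $262,821 − $78,000 = $184,821
Linden School District: $184,821 × 0.0234 = $4,324.8114
Kestrel County: $184,821 × 0.01237 = $2,286.23577
Redhawk Township: $184,821 × 0.0016 = $295.7136
City of Eastcliff: $184,821 × 0.0081 = $1,497.0501
Total tax = $8,403.81087
Effective rate = $8,403.81087 ÷ $380,900 = 2.206% of market value

2.206%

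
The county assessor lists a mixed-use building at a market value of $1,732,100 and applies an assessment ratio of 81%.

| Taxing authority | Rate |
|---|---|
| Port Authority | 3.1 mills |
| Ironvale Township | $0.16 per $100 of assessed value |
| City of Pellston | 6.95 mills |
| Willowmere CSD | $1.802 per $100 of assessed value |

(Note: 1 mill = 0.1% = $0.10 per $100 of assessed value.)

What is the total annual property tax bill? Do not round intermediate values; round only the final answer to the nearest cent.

$41,627.04

Assessed value = $1,732,100 × 0.81 = $1,403,001
Port Authority: $1,403,001 × 0.0031 = $4,349.3031
Ironvale Township: $1,403,001 × 0.0016 = $2,244.8016
City of Pellston: $1,403,001 × 0.00695 = $9,750.85695
Willowmere CSD: $1,403,001 × 0.01802 = $25,282.07802
Total = $41,627.03967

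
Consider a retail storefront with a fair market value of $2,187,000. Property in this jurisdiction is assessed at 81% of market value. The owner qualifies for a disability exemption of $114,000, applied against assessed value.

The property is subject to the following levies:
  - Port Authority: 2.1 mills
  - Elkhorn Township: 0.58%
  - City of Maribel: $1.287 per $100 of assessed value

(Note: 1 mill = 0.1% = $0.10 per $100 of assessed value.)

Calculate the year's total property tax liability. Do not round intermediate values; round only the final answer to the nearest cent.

Assessed value = $2,187,000 × 0.81 = $1,771,470
Taxable value = $1,771,470 − $114,000 = $1,657,470
Port Authority: $1,657,470 × 0.0021 = $3,480.687
Elkhorn Township: $1,657,470 × 0.0058 = $9,613.326
City of Maribel: $1,657,470 × 0.01287 = $21,331.6389
Total = $34,425.6519

$34,425.65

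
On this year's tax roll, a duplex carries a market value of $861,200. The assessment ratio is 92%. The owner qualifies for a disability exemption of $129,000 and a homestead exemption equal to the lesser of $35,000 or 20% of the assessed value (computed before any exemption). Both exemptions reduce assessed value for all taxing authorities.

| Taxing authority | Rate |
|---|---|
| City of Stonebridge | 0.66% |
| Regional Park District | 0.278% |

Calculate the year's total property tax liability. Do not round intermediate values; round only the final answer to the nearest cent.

Assessed value = $861,200 × 0.92 = $792,304
Homestead exemption = min($35,000, 20% × $792,304) = min($35,000, $158,460.8) = $35,000 (dollar cap binds)
Taxable value = $792,304 − $129,000 − $35,000 = $628,304
City of Stonebridge: $628,304 × 0.0066 = $4,146.8064
Regional Park District: $628,304 × 0.00278 = $1,746.68512
Total = $5,893.49152

$5,893.49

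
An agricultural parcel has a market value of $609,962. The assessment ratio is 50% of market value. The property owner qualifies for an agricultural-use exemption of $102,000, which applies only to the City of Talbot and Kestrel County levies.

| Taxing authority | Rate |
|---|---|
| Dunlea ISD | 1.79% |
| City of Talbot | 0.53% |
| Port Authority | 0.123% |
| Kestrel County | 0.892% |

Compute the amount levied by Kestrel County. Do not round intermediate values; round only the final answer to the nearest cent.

Assessed value = $609,962 × 0.5 = $304,981
Kestrel County taxable value = $304,981 − $102,000 = $202,981
Kestrel County levy = $202,981 × 0.00892 = $1,810.59052

$1,810.59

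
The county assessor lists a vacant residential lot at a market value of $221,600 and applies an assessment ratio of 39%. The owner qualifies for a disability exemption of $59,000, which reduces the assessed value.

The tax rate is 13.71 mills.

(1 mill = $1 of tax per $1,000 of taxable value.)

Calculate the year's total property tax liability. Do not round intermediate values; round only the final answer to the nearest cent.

Assessed value = $221,600 × 0.39 = $86,424
Taxable value = $86,424 − $59,000 = $27,424
Tax = $27,424 × 0.01371 = $375.98304

$375.98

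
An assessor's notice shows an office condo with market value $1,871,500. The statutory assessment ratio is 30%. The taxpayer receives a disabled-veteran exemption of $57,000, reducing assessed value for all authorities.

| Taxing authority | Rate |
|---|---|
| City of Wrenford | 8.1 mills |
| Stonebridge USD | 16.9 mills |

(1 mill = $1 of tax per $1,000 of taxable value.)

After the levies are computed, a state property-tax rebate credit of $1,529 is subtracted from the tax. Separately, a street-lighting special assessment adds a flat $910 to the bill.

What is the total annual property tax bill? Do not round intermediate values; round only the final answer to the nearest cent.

Assessed value = $1,871,500 × 0.3 = $561,450
Taxable value = $561,450 − $57,000 = $504,450
City of Wrenford: $504,450 × 0.0081 = $4,086.045
Stonebridge USD: $504,450 × 0.0169 = $8,525.205
Levies subtotal = $12,611.25
After credit = $12,611.25 − $1,529 = $11,082.25
Total = $11,082.25 + $910 = $11,992.25

$11,992.25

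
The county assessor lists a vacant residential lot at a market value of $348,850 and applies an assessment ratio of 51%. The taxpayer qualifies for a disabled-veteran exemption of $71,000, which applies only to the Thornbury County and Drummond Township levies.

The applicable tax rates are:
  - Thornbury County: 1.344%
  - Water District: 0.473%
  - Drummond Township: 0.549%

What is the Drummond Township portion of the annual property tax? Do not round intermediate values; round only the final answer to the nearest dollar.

Assessed value = $348,850 × 0.51 = $177,913.5
Drummond Township taxable value = $177,913.5 − $71,000 = $106,913.5
Drummond Township levy = $106,913.5 × 0.00549 = $586.955115

$587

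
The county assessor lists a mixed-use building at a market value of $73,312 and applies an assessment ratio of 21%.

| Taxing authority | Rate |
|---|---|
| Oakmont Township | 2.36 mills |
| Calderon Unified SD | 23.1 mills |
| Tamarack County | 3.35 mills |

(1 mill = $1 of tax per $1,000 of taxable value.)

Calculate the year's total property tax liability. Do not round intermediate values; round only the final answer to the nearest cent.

$443.54

Assessed value = $73,312 × 0.21 = $15,395.52
Oakmont Township: $15,395.52 × 0.00236 = $36.3334272
Calderon Unified SD: $15,395.52 × 0.0231 = $355.636512
Tamarack County: $15,395.52 × 0.00335 = $51.574992
Total = $36.3334272 + $355.636512 + $51.574992 = $443.5449312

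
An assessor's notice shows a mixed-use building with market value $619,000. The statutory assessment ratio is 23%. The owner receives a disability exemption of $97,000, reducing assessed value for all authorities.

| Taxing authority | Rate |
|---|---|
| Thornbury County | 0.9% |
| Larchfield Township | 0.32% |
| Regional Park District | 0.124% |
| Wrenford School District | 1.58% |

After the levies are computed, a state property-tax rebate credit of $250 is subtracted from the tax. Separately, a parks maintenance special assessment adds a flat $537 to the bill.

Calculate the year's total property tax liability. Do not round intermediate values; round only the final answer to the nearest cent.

$1,613.62

Assessed value = $619,000 × 0.23 = $142,370
Taxable value = $142,370 − $97,000 = $45,370
Thornbury County: $45,370 × 0.009 = $408.33
Larchfield Township: $45,370 × 0.0032 = $145.184
Regional Park District: $45,370 × 0.00124 = $56.2588
Wrenford School District: $45,370 × 0.0158 = $716.846
Levies subtotal = $1,326.6188
After credit = $1,326.6188 − $250 = $1,076.6188
Total = $1,076.6188 + $537 = $1,613.6188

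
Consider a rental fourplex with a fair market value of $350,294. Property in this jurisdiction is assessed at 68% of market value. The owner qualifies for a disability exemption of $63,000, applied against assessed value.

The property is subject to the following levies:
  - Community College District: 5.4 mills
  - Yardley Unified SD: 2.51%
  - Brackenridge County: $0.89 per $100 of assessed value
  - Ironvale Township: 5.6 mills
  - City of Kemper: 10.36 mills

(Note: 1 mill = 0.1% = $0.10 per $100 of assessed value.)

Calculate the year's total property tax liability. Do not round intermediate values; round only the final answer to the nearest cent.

Assessed value = $350,294 × 0.68 = $238,199.92
Taxable value = $238,199.92 − $63,000 = $175,199.92
Community College District: $175,199.92 × 0.0054 = $946.079568
Yardley Unified SD: $175,199.92 × 0.0251 = $4,397.517992
Brackenridge County: $175,199.92 × 0.0089 = $1,559.279288
Ironvale Township: $175,199.92 × 0.0056 = $981.119552
City of Kemper: $175,199.92 × 0.01036 = $1,815.0711712
Total = $9,699.0675712

$9,699.07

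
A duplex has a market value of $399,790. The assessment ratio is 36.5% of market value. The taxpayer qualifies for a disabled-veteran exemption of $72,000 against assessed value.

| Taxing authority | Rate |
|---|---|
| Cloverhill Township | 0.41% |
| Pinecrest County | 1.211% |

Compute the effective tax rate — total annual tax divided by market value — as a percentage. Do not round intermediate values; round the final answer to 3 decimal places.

Assessed value = $399,790 × 0.365 = $145,923.35
Taxable value = $145,923.35 − $72,000 = $73,923.35
Cloverhill Township: $73,923.35 × 0.0041 = $303.085735
Pinecrest County: $73,923.35 × 0.01211 = $895.2117685
Total tax = $1,198.2975035
Effective rate = $1,198.2975035 ÷ $399,790 = 0.300% of market value

0.300%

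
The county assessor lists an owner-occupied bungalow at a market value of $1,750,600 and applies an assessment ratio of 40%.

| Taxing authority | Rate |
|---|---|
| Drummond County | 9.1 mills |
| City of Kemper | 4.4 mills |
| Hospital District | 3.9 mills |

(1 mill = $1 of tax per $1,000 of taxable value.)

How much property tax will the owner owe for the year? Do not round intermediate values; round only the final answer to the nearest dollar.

Assessed value = $1,750,600 × 0.4 = $700,240
Drummond County: $700,240 × 0.0091 = $6,372.184
City of Kemper: $700,240 × 0.0044 = $3,081.056
Hospital District: $700,240 × 0.0039 = $2,730.936
Total = $6,372.184 + $3,081.056 + $2,730.936 = $12,184.176

$12,184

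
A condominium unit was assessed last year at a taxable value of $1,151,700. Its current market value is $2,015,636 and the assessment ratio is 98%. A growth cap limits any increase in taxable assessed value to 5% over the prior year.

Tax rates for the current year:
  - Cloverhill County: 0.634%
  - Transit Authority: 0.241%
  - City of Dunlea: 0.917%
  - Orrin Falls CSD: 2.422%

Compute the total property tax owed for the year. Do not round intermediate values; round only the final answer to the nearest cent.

Uncapped assessed value = $2,015,636 × 0.98 = $1,975,323.28
Cap limit = $1,151,700 × 1.05 = $1,209,285
Taxable assessed value = min($1,975,323.28, $1,209,285) = $1,209,285 (cap binds)
Cloverhill County: $1,209,285 × 0.00634 = $7,666.8669
Transit Authority: $1,209,285 × 0.00241 = $2,914.37685
City of Dunlea: $1,209,285 × 0.00917 = $11,089.14345
Orrin Falls CSD: $1,209,285 × 0.02422 = $29,288.8827
Total = $50,959.2699

$50,959.27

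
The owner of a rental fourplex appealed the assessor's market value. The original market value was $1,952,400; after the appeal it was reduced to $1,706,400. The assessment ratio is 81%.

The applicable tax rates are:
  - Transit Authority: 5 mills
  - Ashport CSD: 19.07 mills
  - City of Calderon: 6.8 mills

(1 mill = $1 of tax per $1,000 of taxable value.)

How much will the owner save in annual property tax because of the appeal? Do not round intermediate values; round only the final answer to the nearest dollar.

Old assessed value = $1,952,400 × 0.81 = $1,581,444
New assessed value = $1,706,400 × 0.81 = $1,382,184
Combined rate = 0.005 + 0.01907 + 0.0068 = 0.03087
Old tax = $1,581,444 × 0.03087 = $48,819.17628
New tax = $1,382,184 × 0.03087 = $42,668.02008
Reduction = $48,819.17628 − $42,668.02008 = $6,151.1562

$6,151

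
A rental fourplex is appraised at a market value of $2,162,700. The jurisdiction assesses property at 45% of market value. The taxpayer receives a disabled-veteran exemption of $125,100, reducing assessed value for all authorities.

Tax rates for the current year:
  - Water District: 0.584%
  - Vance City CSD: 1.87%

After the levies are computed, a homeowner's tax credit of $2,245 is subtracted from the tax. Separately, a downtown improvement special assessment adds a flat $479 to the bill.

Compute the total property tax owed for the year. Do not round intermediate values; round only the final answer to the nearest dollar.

$19,047

Assessed value = $2,162,700 × 0.45 = $973,215
Taxable value = $973,215 − $125,100 = $848,115
Water District: $848,115 × 0.00584 = $4,952.9916
Vance City CSD: $848,115 × 0.0187 = $15,859.7505
Levies subtotal = $20,812.7421
After credit = $20,812.7421 − $2,245 = $18,567.7421
Total = $18,567.7421 + $479 = $19,046.7421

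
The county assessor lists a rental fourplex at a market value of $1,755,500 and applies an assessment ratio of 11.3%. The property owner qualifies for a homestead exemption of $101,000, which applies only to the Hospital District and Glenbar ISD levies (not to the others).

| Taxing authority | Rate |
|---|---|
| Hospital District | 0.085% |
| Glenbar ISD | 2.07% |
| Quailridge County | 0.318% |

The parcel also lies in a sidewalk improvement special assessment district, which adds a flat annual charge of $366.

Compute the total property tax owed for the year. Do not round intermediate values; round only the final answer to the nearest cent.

Assessed value = $1,755,500 × 0.113 = $198,371.5
Hospital District: ($198,371.5 − $101,000) × 0.00085 = $97,371.5 × 0.00085 = $82.765775
Glenbar ISD: ($198,371.5 − $101,000) × 0.0207 = $97,371.5 × 0.0207 = $2,015.59005
Quailridge County: $198,371.5 × 0.00318 = $630.82137
Levies subtotal = $2,729.177195
Total = $2,729.177195 + $366 = $3,095.177195

$3,095.18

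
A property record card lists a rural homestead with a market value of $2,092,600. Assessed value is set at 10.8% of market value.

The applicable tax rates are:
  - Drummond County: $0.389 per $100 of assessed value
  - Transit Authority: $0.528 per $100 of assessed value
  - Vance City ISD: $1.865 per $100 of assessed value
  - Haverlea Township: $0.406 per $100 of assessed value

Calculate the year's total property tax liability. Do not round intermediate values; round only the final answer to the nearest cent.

Assessed value = $2,092,600 × 0.108 = $226,000.8
Drummond County: $226,000.8 × 0.00389 = $879.143112
Transit Authority: $226,000.8 × 0.00528 = $1,193.284224
Vance City ISD: $226,000.8 × 0.01865 = $4,214.91492
Haverlea Township: $226,000.8 × 0.00406 = $917.563248
Total = $879.143112 + $1,193.284224 + $4,214.91492 + $917.563248 = $7,204.905504

$7,204.91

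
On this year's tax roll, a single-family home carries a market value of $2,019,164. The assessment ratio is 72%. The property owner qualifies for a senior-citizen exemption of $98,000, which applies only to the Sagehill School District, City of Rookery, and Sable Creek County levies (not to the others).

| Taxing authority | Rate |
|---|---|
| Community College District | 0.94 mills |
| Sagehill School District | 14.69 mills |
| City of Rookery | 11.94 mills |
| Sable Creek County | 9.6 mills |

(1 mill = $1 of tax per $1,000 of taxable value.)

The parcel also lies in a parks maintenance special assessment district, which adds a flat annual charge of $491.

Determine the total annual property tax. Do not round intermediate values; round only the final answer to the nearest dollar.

$50,978

Assessed value = $2,019,164 × 0.72 = $1,453,798.08
Community College District: $1,453,798.08 × 0.00094 = $1,366.5701952
Sagehill School District: ($1,453,798.08 − $98,000) × 0.01469 = $1,355,798.08 × 0.01469 = $19,916.6737952
City of Rookery: ($1,453,798.08 − $98,000) × 0.01194 = $1,355,798.08 × 0.01194 = $16,188.2290752
Sable Creek County: ($1,453,798.08 − $98,000) × 0.0096 = $1,355,798.08 × 0.0096 = $13,015.661568
Levies subtotal = $50,487.1346336
Total = $50,487.1346336 + $491 = $50,978.1346336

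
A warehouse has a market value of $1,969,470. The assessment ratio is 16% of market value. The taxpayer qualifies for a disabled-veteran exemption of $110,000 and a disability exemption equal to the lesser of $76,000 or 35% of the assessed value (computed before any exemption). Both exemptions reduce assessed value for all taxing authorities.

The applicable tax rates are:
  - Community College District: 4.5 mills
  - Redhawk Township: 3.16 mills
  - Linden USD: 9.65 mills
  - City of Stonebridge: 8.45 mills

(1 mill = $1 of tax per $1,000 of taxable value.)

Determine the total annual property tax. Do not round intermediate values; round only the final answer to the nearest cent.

Assessed value = $1,969,470 × 0.16 = $315,115.2
Disability exemption = min($76,000, 35% × $315,115.2) = min($76,000, $110,290.32) = $76,000 (dollar cap binds)
Taxable value = $315,115.2 − $110,000 − $76,000 = $129,115.2
Community College District: $129,115.2 × 0.0045 = $581.0184
Redhawk Township: $129,115.2 × 0.00316 = $408.004032
Linden USD: $129,115.2 × 0.00965 = $1,245.96168
City of Stonebridge: $129,115.2 × 0.00845 = $1,091.02344
Total = $3,326.007552

$3,326.01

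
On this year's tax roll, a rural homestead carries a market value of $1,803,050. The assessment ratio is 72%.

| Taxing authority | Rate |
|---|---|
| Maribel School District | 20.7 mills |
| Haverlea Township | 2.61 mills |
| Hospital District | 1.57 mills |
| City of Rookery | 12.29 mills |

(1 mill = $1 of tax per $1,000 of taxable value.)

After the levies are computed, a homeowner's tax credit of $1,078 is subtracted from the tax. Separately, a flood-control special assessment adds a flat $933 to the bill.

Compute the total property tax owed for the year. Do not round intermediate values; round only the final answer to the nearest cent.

Assessed value = $1,803,050 × 0.72 = $1,298,196
Maribel School District: $1,298,196 × 0.0207 = $26,872.6572
Haverlea Township: $1,298,196 × 0.00261 = $3,388.29156
Hospital District: $1,298,196 × 0.00157 = $2,038.16772
City of Rookery: $1,298,196 × 0.01229 = $15,954.82884
Levies subtotal = $48,253.94532
After credit = $48,253.94532 − $1,078 = $47,175.94532
Total = $47,175.94532 + $933 = $48,108.94532

$48,108.95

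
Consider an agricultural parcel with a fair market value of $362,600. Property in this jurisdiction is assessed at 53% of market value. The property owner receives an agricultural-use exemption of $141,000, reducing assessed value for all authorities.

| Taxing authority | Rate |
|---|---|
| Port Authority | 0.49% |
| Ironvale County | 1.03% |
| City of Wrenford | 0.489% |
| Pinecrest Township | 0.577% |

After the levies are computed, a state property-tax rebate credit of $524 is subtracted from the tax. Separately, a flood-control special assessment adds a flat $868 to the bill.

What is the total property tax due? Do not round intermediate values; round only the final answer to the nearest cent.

$1,667.46

Assessed value = $362,600 × 0.53 = $192,178
Taxable value = $192,178 − $141,000 = $51,178
Port Authority: $51,178 × 0.0049 = $250.7722
Ironvale County: $51,178 × 0.0103 = $527.1334
City of Wrenford: $51,178 × 0.00489 = $250.26042
Pinecrest Township: $51,178 × 0.00577 = $295.29706
Levies subtotal = $1,323.46308
After credit = $1,323.46308 − $524 = $799.46308
Total = $799.46308 + $868 = $1,667.46308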